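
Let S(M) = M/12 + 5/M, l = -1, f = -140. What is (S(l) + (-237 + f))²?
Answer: 21022225/144 ≈ 1.4599e+5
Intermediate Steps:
S(M) = 5/M + M/12 (S(M) = M*(1/12) + 5/M = M/12 + 5/M = 5/M + M/12)
(S(l) + (-237 + f))² = ((5/(-1) + (1/12)*(-1)) + (-237 - 140))² = ((5*(-1) - 1/12) - 377)² = ((-5 - 1/12) - 377)² = (-61/12 - 377)² = (-4585/12)² = 21022225/144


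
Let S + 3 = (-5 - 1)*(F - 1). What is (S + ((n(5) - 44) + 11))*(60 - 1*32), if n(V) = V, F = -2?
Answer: -364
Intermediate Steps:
S = 15 (S = -3 + (-5 - 1)*(-2 - 1) = -3 - 6*(-3) = -3 + 18 = 15)
(S + ((n(5) - 44) + 11))*(60 - 1*32) = (15 + ((5 - 44) + 11))*(60 - 1*32) = (15 + (-39 + 11))*(60 - 32) = (15 - 28)*28 = -13*28 = -364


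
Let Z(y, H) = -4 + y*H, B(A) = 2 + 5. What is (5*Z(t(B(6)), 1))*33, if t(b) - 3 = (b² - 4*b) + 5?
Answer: 4125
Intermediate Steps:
B(A) = 7
t(b) = 8 + b² - 4*b (t(b) = 3 + ((b² - 4*b) + 5) = 3 + (5 + b² - 4*b) = 8 + b² - 4*b)
Z(y, H) = -4 + H*y
(5*Z(t(B(6)), 1))*33 = (5*(-4 + 1*(8 + 7² - 4*7)))*33 = (5*(-4 + 1*(8 + 49 - 28)))*33 = (5*(-4 + 1*29))*33 = (5*(-4 + 29))*33 = (5*25)*33 = 125*33 = 4125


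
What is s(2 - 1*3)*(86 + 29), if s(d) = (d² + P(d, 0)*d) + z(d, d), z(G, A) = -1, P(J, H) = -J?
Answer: -115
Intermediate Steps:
s(d) = -1 (s(d) = (d² + (-d)*d) - 1 = (d² - d²) - 1 = 0 - 1 = -1)
s(2 - 1*3)*(86 + 29) = -(86 + 29) = -1*115 = -115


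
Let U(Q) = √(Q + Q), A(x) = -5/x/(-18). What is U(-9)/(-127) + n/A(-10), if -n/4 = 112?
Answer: 16128 - 3*I*√2/127 ≈ 16128.0 - 0.033407*I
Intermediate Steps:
n = -448 (n = -4*112 = -448)
A(x) = 5/(18*x) (A(x) = -5/x*(-1/18) = 5/(18*x))
U(Q) = √2*√Q (U(Q) = √(2*Q) = √2*√Q)
U(-9)/(-127) + n/A(-10) = (√2*√(-9))/(-127) - 448/((5/18)/(-10)) = (√2*(3*I))*(-1/127) - 448/((5/18)*(-⅒)) = (3*I*√2)*(-1/127) - 448/(-1/36) = -3*I*√2/127 - 448*(-36) = -3*I*√2/127 + 16128 = 16128 - 3*I*√2/127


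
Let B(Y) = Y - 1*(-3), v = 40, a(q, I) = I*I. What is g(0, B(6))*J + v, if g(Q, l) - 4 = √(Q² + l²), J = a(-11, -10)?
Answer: 1340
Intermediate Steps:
a(q, I) = I²
J = 100 (J = (-10)² = 100)
B(Y) = 3 + Y (B(Y) = Y + 3 = 3 + Y)
g(Q, l) = 4 + √(Q² + l²)
g(0, B(6))*J + v = (4 + √(0² + (3 + 6)²))*100 + 40 = (4 + √(0 + 9²))*100 + 40 = (4 + √(0 + 81))*100 + 40 = (4 + √81)*100 + 40 = (4 + 9)*100 + 40 = 13*100 + 40 = 1300 + 40 = 1340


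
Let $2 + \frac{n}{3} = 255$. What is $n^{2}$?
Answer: $576081$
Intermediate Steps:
$n = 759$ ($n = -6 + 3 \cdot 255 = -6 + 765 = 759$)
$n^{2} = 759^{2} = 576081$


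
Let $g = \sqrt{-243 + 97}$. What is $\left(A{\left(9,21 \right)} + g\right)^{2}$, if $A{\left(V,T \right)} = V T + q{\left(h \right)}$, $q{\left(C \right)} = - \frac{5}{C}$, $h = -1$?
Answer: $\left(194 + i \sqrt{146}\right)^{2} \approx 37490.0 + 4688.2 i$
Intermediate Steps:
$g = i \sqrt{146}$ ($g = \sqrt{-146} = i \sqrt{146} \approx 12.083 i$)
$A{\left(V,T \right)} = 5 + T V$ ($A{\left(V,T \right)} = V T - \frac{5}{-1} = T V - -5 = T V + 5 = 5 + T V$)
$\left(A{\left(9,21 \right)} + g\right)^{2} = \left(\left(5 + 21 \cdot 9\right) + i \sqrt{146}\right)^{2} = \left(\left(5 + 189\right) + i \sqrt{146}\right)^{2} = \left(194 + i \sqrt{146}\right)^{2}$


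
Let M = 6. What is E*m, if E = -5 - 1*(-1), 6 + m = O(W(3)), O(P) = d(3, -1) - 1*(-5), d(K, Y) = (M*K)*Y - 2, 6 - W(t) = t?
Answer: 84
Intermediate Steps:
W(t) = 6 - t
d(K, Y) = -2 + 6*K*Y (d(K, Y) = (6*K)*Y - 2 = 6*K*Y - 2 = -2 + 6*K*Y)
O(P) = -15 (O(P) = (-2 + 6*3*(-1)) - 1*(-5) = (-2 - 18) + 5 = -20 + 5 = -15)
m = -21 (m = -6 - 15 = -21)
E = -4 (E = -5 + 1 = -4)
E*m = -4*(-21) = 84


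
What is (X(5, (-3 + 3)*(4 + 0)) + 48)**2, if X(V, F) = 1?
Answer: 2401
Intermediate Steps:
(X(5, (-3 + 3)*(4 + 0)) + 48)**2 = (1 + 48)**2 = 49**2 = 2401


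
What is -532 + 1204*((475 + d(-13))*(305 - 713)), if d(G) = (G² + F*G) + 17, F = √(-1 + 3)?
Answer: -324704884 + 6386016*√2 ≈ -3.1567e+8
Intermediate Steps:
F = √2 ≈ 1.4142
d(G) = 17 + G² + G*√2 (d(G) = (G² + √2*G) + 17 = (G² + G*√2) + 17 = 17 + G² + G*√2)
-532 + 1204*((475 + d(-13))*(305 - 713)) = -532 + 1204*((475 + (17 + (-13)² - 13*√2))*(305 - 713)) = -532 + 1204*((475 + (17 + 169 - 13*√2))*(-408)) = -532 + 1204*((475 + (186 - 13*√2))*(-408)) = -532 + 1204*((661 - 13*√2)*(-408)) = -532 + 1204*(-269688 + 5304*√2) = -532 + (-324704352 + 6386016*√2) = -324704884 + 6386016*√2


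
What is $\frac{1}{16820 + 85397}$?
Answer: $\frac{1}{102217} \approx 9.7831 \cdot 10^{-6}$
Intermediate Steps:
$\frac{1}{16820 + 85397} = \frac{1}{102217}$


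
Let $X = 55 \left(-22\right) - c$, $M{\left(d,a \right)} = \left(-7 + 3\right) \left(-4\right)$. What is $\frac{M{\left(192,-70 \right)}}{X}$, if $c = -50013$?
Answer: $\frac{16}{48803} \approx 0.00032785$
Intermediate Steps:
$M{\left(d,a \right)} = 16$ ($M{\left(d,a \right)} = \left(-4\right) \left(-4\right) = 16$)
$X = 48803$ ($X = 55 \left(-22\right) - -50013 = -1210 + 50013 = 48803$)
$\frac{M{\left(192,-70 \right)}}{X} = \frac{16}{48803}$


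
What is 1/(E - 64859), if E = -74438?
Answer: -1/139297 ≈ -7.1789e-6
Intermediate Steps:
1/(E - 64859) = 1/(-74438 - 64859) = 1/(-139297) = -1/139297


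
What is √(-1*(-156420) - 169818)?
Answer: I*√13398 ≈ 115.75*I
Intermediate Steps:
√(-1*(-156420) - 169818) = √(156420 - 169818) = √(-13398) = I*√13398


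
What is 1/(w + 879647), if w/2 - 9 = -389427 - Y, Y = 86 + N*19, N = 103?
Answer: 1/96725 ≈ 1.0339e-5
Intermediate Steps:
Y = 2043 (Y = 86 + 103*19 = 86 + 1957 = 2043)
w = -782922 (w = 18 + 2*(-389427 - 1*2043) = 18 + 2*(-389427 - 2043) = 18 + 2*(-391470) = 18 - 782940 = -782922)
1/(w + 879647) = 1/(-782922 + 879647) = 1/96725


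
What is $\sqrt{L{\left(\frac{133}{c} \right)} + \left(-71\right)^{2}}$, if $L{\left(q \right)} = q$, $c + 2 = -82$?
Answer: $\frac{\sqrt{181419}}{6} \approx 70.989$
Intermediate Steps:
$c = -84$ ($c = -2 - 82 = -84$)
$\sqrt{L{\left(\frac{133}{c} \right)} + \left(-71\right)^{2}} = \sqrt{\frac{133}{-84} + \left(-71\right)^{2}} = \sqrt{133 \left(- \frac{1}{84}\right) + 5041} = \sqrt{- \frac{19}{12} + 5041} = \sqrt{\frac{60473}{12}} = \frac{\sqrt{181419}}{6}$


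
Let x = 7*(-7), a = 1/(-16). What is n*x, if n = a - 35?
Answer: 27489/16 ≈ 1718.1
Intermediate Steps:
a = -1/16 ≈ -0.062500
x = -49
n = -561/16 (n = -1/16 - 35 = -561/16 ≈ -35.063)
n*x = -561/16*(-49) = 27489/16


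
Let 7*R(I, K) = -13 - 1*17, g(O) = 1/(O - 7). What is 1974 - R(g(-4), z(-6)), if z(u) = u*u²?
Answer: 13848/7 ≈ 1978.3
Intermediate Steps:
z(u) = u³
g(O) = 1/(-7 + O)
R(I, K) = -30/7 (R(I, K) = (-13 - 1*17)/7 = (-13 - 17)/7 = (⅐)*(-30) = -30/7)
1974 - R(g(-4), z(-6)) = 1974 - 1*(-30/7) = 1974 + 30/7 = 13848/7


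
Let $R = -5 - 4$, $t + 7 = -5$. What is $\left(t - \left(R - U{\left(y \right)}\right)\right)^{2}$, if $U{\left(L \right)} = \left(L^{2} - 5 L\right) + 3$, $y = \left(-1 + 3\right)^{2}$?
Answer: $16$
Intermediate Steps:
$t = -12$ ($t = -7 - 5 = -12$)
$y = 4$ ($y = 2^{2} = 4$)
$U{\left(L \right)} = 3 + L^{2} - 5 L$
$R = -9$
$\left(t - \left(R - U{\left(y \right)}\right)\right)^{2} = \left(-12 + \left(\left(3 + 4^{2} - 20\right) - -9\right)\right)^{2} = \left(-12 + \left(\left(3 + 16 - 20\right) + 9\right)\right)^{2} = \left(-12 + \left(-1 + 9\right)\right)^{2} = \left(-12 + 8\right)^{2} = \left(-4\right)^{2} = 16$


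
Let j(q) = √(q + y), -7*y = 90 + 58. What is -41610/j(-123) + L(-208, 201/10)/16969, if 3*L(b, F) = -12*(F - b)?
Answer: -4562/84845 + 41610*I*√7063/1009 ≈ -0.053769 + 3465.8*I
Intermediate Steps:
L(b, F) = -4*F + 4*b (L(b, F) = (-12*(F - b))/3 = (-12*F + 12*b)/3 = -4*F + 4*b)
y = -148/7 (y = -(90 + 58)/7 = -⅐*148 = -148/7 ≈ -21.143)
j(q) = √(-148/7 + q) (j(q) = √(q - 148/7) = √(-148/7 + q))
-41610/j(-123) + L(-208, 201/10)/16969 = -41610*7/√(-1036 + 49*(-123)) + (-804/10 + 4*(-208))/16969 = -41610*7/√(-1036 - 6027) + (-804/10 - 832)*(1/16969) = -41610*(-I*√7063/1009) + (-4*201/10 - 832)*(1/16969) = -41610*(-I*√7063/1009) + (-402/5 - 832)*(1/16969) = -41610*(-I*√7063/1009) - 4562/5*1/16969 = -(-41610)*I*√7063/1009 - 4562/84845 = 41610*I*√7063/1009 - 4562/84845 = -4562/84845 + 41610*I*√7063/1009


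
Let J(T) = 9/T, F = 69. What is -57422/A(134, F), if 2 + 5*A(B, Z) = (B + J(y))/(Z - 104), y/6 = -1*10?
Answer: 200977000/4077 ≈ 49295.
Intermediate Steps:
y = -60 (y = 6*(-1*10) = 6*(-10) = -60)
A(B, Z) = -2/5 + (-3/20 + B)/(5*(-104 + Z)) (A(B, Z) = -2/5 + ((B + 9/(-60))/(Z - 104))/5 = -2/5 + ((B + 9*(-1/60))/(-104 + Z))/5 = -2/5 + ((B - 3/20)/(-104 + Z))/5 = -2/5 + ((-3/20 + B)/(-104 + Z))/5 = -2/5 + (-3/20 + B)/(5*(-104 + Z)))
-57422/A(134, F) = -57422*100*(-104 + 69)/(4157 - 40*69 + 20*134) = -57422*(-3500/(4157 - 2760 + 2680)) = -57422/((1/100)*(-1/35)*4077) = -57422/(-4077/3500) = -57422*(-3500/4077) = 200977000/4077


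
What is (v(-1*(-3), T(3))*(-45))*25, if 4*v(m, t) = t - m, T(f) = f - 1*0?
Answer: 0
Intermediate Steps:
T(f) = f (T(f) = f + 0 = f)
v(m, t) = -m/4 + t/4 (v(m, t) = (t - m)/4 = -m/4 + t/4)
(v(-1*(-3), T(3))*(-45))*25 = ((-(-1)*(-3)/4 + (¼)*3)*(-45))*25 = ((-¼*3 + ¾)*(-45))*25 = ((-¾ + ¾)*(-45))*25 = (0*(-45))*25 = 0*25 = 0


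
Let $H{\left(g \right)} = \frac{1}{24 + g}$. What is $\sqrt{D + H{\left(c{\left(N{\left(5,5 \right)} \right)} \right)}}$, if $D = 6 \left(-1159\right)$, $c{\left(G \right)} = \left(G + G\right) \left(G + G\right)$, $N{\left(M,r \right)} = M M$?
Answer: $\frac{i \sqrt{11075245745}}{1262} \approx 83.391 i$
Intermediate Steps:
$N{\left(M,r \right)} = M^{2}$
$c{\left(G \right)} = 4 G^{2}$ ($c{\left(G \right)} = 2 G 2 G = 4 G^{2}$)
$D = -6954$
$\sqrt{D + H{\left(c{\left(N{\left(5,5 \right)} \right)} \right)}} = \sqrt{-6954 + \frac{1}{24 + 4 \left(5^{2}\right)^{2}}} = \sqrt{-6954 + \frac{1}{24 + 4 \cdot 25^{2}}} = \sqrt{-6954 + \frac{1}{24 + 4 \cdot 625}} = \sqrt{-6954 + \frac{1}{24 + 2500}} = \sqrt{-6954 + \frac{1}{2524}} = \sqrt{- \frac{17551895}{2524}} = \frac{i \sqrt{11075245745}}{1262}$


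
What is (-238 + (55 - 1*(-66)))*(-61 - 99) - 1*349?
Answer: 18371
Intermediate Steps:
(-238 + (55 - 1*(-66)))*(-61 - 99) - 1*349 = (-238 + (55 + 66))*(-160) - 349 = (-238 + 121)*(-160) - 349 = -117*(-160) - 349 = 18720 - 349 = 18371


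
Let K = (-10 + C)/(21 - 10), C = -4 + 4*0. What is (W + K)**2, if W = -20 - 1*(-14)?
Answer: 6400/121 ≈ 52.893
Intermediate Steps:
C = -4 (C = -4 + 0 = -4)
W = -6 (W = -20 + 14 = -6)
K = -14/11 (K = (-10 - 4)/(21 - 10) = -14/11 ≈ -1.2727)
(W + K)**2 = (-6 - 14/11)**2 = (-80/11)**2 = 6400/121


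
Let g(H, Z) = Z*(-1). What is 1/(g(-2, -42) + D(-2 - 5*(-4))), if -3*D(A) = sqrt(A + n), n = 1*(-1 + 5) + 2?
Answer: 63/2642 + sqrt(6)/2642 ≈ 0.024773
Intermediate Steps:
g(H, Z) = -Z
n = 6 (n = 1*4 + 2 = 4 + 2 = 6)
D(A) = -sqrt(6 + A)/3 (D(A) = -sqrt(A + 6)/3 = -sqrt(6 + A)/3)
1/(g(-2, -42) + D(-2 - 5*(-4))) = 1/(-1*(-42) - sqrt(6 + (-2 - 5*(-4)))/3) = 1/(42 - sqrt(6 + (-2 + 20))/3) = 1/(42 - sqrt(6 + 18)/3) = 1/(42 - 2*sqrt(6)/3)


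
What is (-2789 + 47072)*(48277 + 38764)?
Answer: 3854436603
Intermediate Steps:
(-2789 + 47072)*(48277 + 38764) = 44283*87041 = 3854436603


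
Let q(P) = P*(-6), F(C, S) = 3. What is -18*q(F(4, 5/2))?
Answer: 324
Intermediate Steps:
q(P) = -6*P
-18*q(F(4, 5/2)) = -(-108)*3 = -18*(-18) = 324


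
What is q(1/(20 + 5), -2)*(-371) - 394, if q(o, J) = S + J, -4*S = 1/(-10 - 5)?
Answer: 20509/60 ≈ 341.82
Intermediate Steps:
S = 1/60 (S = -1/(4*(-10 - 5)) = -¼/(-15) = -¼*(-1/15) = 1/60 ≈ 0.016667)
q(o, J) = 1/60 + J
q(1/(20 + 5), -2)*(-371) - 394 = (1/60 - 2)*(-371) - 394 = -119/60*(-371) - 394 = 44149/60 - 394 = 20509/60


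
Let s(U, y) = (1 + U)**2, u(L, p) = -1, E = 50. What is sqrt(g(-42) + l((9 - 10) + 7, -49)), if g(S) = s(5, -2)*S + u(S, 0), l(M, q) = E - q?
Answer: I*sqrt(1414) ≈ 37.603*I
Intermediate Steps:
l(M, q) = 50 - q
g(S) = -1 + 36*S (g(S) = (1 + 5)**2*S - 1 = 6**2*S - 1 = 36*S - 1 = -1 + 36*S)
sqrt(g(-42) + l((9 - 10) + 7, -49)) = sqrt((-1 + 36*(-42)) + (50 - 1*(-49))) = sqrt((-1 - 1512) + (50 + 49)) = sqrt(-1513 + 99) = sqrt(-1414) = I*sqrt(1414)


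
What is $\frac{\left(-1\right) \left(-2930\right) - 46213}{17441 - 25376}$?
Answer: $\frac{43283}{7935} \approx 5.4547$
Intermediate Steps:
$\frac{\left(-1\right) \left(-2930\right) - 46213}{17441 - 25376} = \frac{2930 - 46213}{-7935} = \left(-43283\right) \left(- \frac{1}{7935}\right) = \frac{43283}{7935}$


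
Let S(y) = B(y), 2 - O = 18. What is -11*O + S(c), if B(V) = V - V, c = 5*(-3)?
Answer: 176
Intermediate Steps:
c = -15
B(V) = 0
O = -16 (O = 2 - 1*18 = 2 - 18 = -16)
S(y) = 0
-11*O + S(c) = -11*(-16) + 0 = 176 + 0 = 176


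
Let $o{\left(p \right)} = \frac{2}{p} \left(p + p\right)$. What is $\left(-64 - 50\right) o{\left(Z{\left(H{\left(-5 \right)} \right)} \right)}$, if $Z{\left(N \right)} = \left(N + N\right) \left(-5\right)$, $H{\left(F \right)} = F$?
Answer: $-456$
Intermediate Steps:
$Z{\left(N \right)} = - 10 N$ ($Z{\left(N \right)} = 2 N \left(-5\right) = - 10 N$)
$o{\left(p \right)} = 4$ ($o{\left(p \right)} = \frac{2}{p} 2 p = 4$)
$\left(-64 - 50\right) o{\left(Z{\left(H{\left(-5 \right)} \right)} \right)} = \left(-64 - 50\right) 4 = \left(-114\right) 4 = -456$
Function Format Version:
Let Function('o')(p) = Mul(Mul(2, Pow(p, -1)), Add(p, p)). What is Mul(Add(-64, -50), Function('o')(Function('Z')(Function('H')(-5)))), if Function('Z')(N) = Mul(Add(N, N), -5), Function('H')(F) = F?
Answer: -456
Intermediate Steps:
Function('Z')(N) = Mul(-10, N) (Function('Z')(N) = Mul(Mul(2, N), -5) = Mul(-10, N))
Function('o')(p) = 4 (Function('o')(p) = Mul(Mul(2, Pow(p, -1)), Mul(2, p)) = 4)
Mul(Add(-64, -50), Function('o')(Function('Z')(Function('H')(-5)))) = Mul(Add(-64, -50), 4) = Mul(-114, 4) = -456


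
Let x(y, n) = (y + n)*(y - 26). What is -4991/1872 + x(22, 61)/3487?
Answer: -18025121/6527664 ≈ -2.7613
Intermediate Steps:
x(y, n) = (-26 + y)*(n + y) (x(y, n) = (n + y)*(-26 + y) = (-26 + y)*(n + y))
-4991/1872 + x(22, 61)/3487 = -4991/1872 + (22² - 26*61 - 26*22 + 61*22)/3487 = -4991*1/1872 + (484 - 1586 - 572 + 1342)*(1/3487) = -4991/1872 - 332*1/3487 = -4991/1872 - 332/3487 = -18025121/6527664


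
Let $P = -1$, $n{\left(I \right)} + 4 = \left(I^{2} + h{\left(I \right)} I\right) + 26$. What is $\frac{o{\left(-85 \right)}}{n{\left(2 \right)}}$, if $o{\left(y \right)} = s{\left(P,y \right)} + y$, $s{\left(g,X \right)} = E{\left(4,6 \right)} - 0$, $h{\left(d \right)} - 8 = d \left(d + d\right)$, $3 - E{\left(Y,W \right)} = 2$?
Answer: $- \frac{42}{29} \approx -1.4483$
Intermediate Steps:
$E{\left(Y,W \right)} = 1$ ($E{\left(Y,W \right)} = 3 - 2 = 1$)
$h{\left(d \right)} = 8 + 2 d^{2}$ ($h{\left(d \right)} = 8 + d \left(d + d\right) = 8 + d 2 d = 8 + 2 d^{2}$)
$n{\left(I \right)} = 22 + I^{2} + I \left(8 + 2 I^{2}\right)$ ($n{\left(I \right)} = -4 + \left(\left(I^{2} + \left(8 + 2 I^{2}\right) I\right) + 26\right) = -4 + \left(\left(I^{2} + I \left(8 + 2 I^{2}\right)\right) + 26\right) = -4 + \left(26 + I^{2} + I \left(8 + 2 I^{2}\right)\right) = 22 + I^{2} + I \left(8 + 2 I^{2}\right)$)
$s{\left(g,X \right)} = 1$ ($s{\left(g,X \right)} = 1 - 0 = 1 + 0 = 1$)
$o{\left(y \right)} = 1 + y$
$\frac{o{\left(-85 \right)}}{n{\left(2 \right)}} = \frac{1 - 85}{22 + 2^{2} + 2 \cdot 2 \left(4 + 2^{2}\right)} = - \frac{84}{22 + 4 + 2 \cdot 2 \left(4 + 4\right)} = - \frac{84}{22 + 4 + 2 \cdot 2 \cdot 8} = - \frac{84}{22 + 4 + 32} = - \frac{84}{58} = \left(-84\right) \frac{1}{58} = - \frac{42}{29}$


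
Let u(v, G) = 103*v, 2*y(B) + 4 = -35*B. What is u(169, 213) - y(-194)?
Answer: 14014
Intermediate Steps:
y(B) = -2 - 35*B/2 (y(B) = -2 + (-35*B)/2 = -2 - 35*B/2)
u(169, 213) - y(-194) = 103*169 - (-2 - 35/2*(-194)) = 17407 - (-2 + 3395) = 17407 - 1*3393 = 17407 - 3393 = 14014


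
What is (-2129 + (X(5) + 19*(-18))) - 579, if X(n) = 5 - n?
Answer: -3050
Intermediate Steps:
(-2129 + (X(5) + 19*(-18))) - 579 = (-2129 + ((5 - 1*5) + 19*(-18))) - 579 = (-2129 + ((5 - 5) - 342)) - 579 = (-2129 + (0 - 342)) - 579 = (-2129 - 342) - 579 = -2471 - 579 = -3050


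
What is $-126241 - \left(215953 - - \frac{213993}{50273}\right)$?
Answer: $- \frac{17203332955}{50273} \approx -3.422 \cdot 10^{5}$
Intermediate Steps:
$-126241 - \left(215953 - - \frac{213993}{50273}\right) = -126241 - \left(215953 + \frac{213993}{50273}\right) = -126241 - \frac{10856819162}{50273} = - \frac{17203332955}{50273}$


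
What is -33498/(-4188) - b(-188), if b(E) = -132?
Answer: 97719/698 ≈ 140.00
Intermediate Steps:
-33498/(-4188) - b(-188) = -33498/(-4188) - 1*(-132) = -33498*(-1/4188) + 132 = 5583/698 + 132 = 97719/698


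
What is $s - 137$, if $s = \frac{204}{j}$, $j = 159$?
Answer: $- \frac{7193}{53} \approx -135.72$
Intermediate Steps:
$s = \frac{68}{53}$ ($s = \frac{204}{159} = 204 \cdot \frac{1}{159} = \frac{68}{53} \approx 1.283$)
$s - 137 = \frac{68}{53} - 137 = - \frac{7193}{53}$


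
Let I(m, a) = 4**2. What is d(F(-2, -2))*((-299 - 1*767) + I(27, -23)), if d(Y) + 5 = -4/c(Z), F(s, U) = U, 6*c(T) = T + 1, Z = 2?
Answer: 13650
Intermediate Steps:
c(T) = 1/6 + T/6 (c(T) = (T + 1)/6 = (1 + T)/6 = 1/6 + T/6)
d(Y) = -13 (d(Y) = -5 - 4/(1/6 + (1/6)*2) = -5 - 4/(1/6 + 1/3) = -5 - 4/1/2 = -5 - 4*2 = -5 - 8 = -13)
I(m, a) = 16
d(F(-2, -2))*((-299 - 1*767) + I(27, -23)) = -13*((-299 - 1*767) + 16) = -13*((-299 - 767) + 16) = -13*(-1066 + 16) = -13*(-1050) = 13650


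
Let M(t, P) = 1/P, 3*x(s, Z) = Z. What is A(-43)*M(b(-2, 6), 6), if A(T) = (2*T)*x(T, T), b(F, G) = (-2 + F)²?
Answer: 1849/9 ≈ 205.44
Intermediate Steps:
x(s, Z) = Z/3
A(T) = 2*T²/3 (A(T) = (2*T)*(T/3) = 2*T²/3)
A(-43)*M(b(-2, 6), 6) = ((⅔)*(-43)²)/6 = ((⅔)*1849)*(⅙) = (3698/3)*(⅙) = 1849/9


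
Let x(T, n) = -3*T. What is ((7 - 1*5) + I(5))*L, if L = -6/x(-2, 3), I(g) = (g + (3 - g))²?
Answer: -11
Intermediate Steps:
I(g) = 9 (I(g) = 3² = 9)
L = -1 (L = -6/((-3*(-2))) = -6/6 = -6*⅙ = -1)
((7 - 1*5) + I(5))*L = ((7 - 1*5) + 9)*(-1) = ((7 - 5) + 9)*(-1) = (2 + 9)*(-1) = 11*(-1) = -11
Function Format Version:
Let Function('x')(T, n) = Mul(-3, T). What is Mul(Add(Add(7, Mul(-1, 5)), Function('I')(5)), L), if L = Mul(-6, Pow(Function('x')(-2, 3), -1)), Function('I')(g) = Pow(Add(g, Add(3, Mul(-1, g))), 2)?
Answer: -11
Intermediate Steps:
Function('I')(g) = 9 (Function('I')(g) = Pow(3, 2) = 9)
L = -1 (L = Mul(-6, Pow(Mul(-3, -2), -1)) = Mul(-6, Pow(6, -1)) = Mul(-6, Rational(1, 6)) = -1)
Mul(Add(Add(7, Mul(-1, 5)), Function('I')(5)), L) = Mul(Add(Add(7, Mul(-1, 5)), 9), -1) = Mul(Add(Add(7, -5), 9), -1) = Mul(Add(2, 9), -1) = Mul(11, -1) = -11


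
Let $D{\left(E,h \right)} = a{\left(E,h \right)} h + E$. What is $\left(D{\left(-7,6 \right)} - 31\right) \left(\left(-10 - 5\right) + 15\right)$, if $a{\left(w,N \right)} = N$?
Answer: $0$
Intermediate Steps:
$D{\left(E,h \right)} = E + h^{2}$ ($D{\left(E,h \right)} = h h + E = h^{2} + E = E + h^{2}$)
$\left(D{\left(-7,6 \right)} - 31\right) \left(\left(-10 - 5\right) + 15\right) = \left(\left(-7 + 6^{2}\right) - 31\right) \left(\left(-10 - 5\right) + 15\right) = \left(\left(-7 + 36\right) - 31\right) \left(-15 + 15\right) = \left(29 - 31\right) 0 = \left(-2\right) 0 = 0$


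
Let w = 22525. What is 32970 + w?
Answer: 55495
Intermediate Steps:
32970 + w = 32970 + 22525 = 55495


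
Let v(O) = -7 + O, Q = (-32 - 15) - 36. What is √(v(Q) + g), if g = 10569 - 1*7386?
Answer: √3093 ≈ 55.615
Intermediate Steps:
Q = -83 (Q = -47 - 36 = -83)
g = 3183 (g = 10569 - 7386 = 3183)
√(v(Q) + g) = √((-7 - 83) + 3183) = √(-90 + 3183) = √3093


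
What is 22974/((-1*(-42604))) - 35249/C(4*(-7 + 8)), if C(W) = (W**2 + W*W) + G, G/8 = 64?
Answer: -372312635/5794144 ≈ -64.257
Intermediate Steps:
G = 512 (G = 8*64 = 512)
C(W) = 512 + 2*W**2 (C(W) = (W**2 + W*W) + 512 = (W**2 + W**2) + 512 = 2*W**2 + 512 = 512 + 2*W**2)
22974/((-1*(-42604))) - 35249/C(4*(-7 + 8)) = 22974/((-1*(-42604))) - 35249/(512 + 2*(4*(-7 + 8))**2) = 22974/42604 - 35249/(512 + 2*(4*1)**2) = 22974*(1/42604) - 35249/(512 + 2*4**2) = 11487/21302 - 35249/(512 + 2*16) = 11487/21302 - 35249/(512 + 32) = 11487/21302 - 35249/544 = -372312635/5794144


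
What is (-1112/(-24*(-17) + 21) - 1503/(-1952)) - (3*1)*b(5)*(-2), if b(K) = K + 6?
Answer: 53743091/837408 ≈ 64.178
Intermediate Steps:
b(K) = 6 + K
(-1112/(-24*(-17) + 21) - 1503/(-1952)) - (3*1)*b(5)*(-2) = (-1112/(-24*(-17) + 21) - 1503/(-1952)) - (3*1)*(6 + 5)*(-2) = (-1112/(408 + 21) - 1503*(-1/1952)) - 3*11*(-2) = (-1112/429 + 1503/1952) - 33*(-2) = (-1112*1/429 + 1503/1952) - 1*(-66) = (-1112/429 + 1503/1952) + 66 = -1525837/837408 + 66 = 53743091/837408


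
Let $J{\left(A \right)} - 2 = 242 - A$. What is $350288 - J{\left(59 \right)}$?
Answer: $350103$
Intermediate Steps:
$J{\left(A \right)} = 244 - A$ ($J{\left(A \right)} = 2 - \left(-242 + A\right) = 244 - A$)
$350288 - J{\left(59 \right)} = 350288 - \left(244 - 59\right) = 350288 - 185 = 350103$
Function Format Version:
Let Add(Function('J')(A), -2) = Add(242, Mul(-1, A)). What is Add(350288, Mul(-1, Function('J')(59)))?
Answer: 350103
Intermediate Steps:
Function('J')(A) = Add(244, Mul(-1, A)) (Function('J')(A) = Add(2, Add(242, Mul(-1, A))) = Add(244, Mul(-1, A)))
Add(350288, Mul(-1, Function('J')(59))) = Add(350288, Mul(-1, Add(244, Mul(-1, 59)))) = Add(350288, Mul(-1, Add(244, -59))) = Add(350288, Mul(-1, 185)) = Add(350288, -185) = 350103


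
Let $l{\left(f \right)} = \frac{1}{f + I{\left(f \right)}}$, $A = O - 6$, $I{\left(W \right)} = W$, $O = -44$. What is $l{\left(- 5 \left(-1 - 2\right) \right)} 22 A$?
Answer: $- \frac{110}{3} \approx -36.667$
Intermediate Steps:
$A = -50$ ($A = -44 - 6 = -50$)
$l{\left(f \right)} = \frac{1}{2 f}$ ($l{\left(f \right)} = \frac{1}{f + f} = \frac{1}{2 f}$)
$l{\left(- 5 \left(-1 - 2\right) \right)} 22 A = \frac{1}{2 \left(- 5 \left(-1 - 2\right)\right)} 22 \left(-50\right) = \frac{1}{2 \left(\left(-5\right) \left(-3\right)\right)} 22 \left(-50\right) = \frac{1}{2 \cdot 15} \cdot 22 \left(-50\right) = \frac{1}{2} \cdot \frac{1}{15} \cdot 22 \left(-50\right) = \frac{1}{30} \cdot 22 \left(-50\right) = \frac{11}{15} \left(-50\right) = - \frac{110}{3}$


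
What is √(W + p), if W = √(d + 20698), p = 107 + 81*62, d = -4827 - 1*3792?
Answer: √(5129 + √12079) ≈ 72.380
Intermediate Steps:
d = -8619 (d = -4827 - 3792 = -8619)
p = 5129 (p = 107 + 5022 = 5129)
W = √12079 (W = √(-8619 + 20698) = √12079 ≈ 109.90)
√(W + p) = √(√12079 + 5129) = √(5129 + √12079)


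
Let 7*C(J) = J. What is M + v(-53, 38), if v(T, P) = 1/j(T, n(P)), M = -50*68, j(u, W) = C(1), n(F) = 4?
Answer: -3393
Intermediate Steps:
C(J) = J/7
j(u, W) = 1/7 (j(u, W) = (1/7)*1 = 1/7)
M = -3400
v(T, P) = 7 (v(T, P) = 1/(1/7) = 7)
M + v(-53, 38) = -3400 + 7 = -3393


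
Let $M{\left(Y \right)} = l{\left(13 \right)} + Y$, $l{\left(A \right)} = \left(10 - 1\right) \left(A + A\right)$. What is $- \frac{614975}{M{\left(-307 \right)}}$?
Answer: $\frac{614975}{73} \approx 8424.3$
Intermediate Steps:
$l{\left(A \right)} = 18 A$ ($l{\left(A \right)} = 9 \cdot 2 A = 18 A$)
$M{\left(Y \right)} = 234 + Y$ ($M{\left(Y \right)} = 18 \cdot 13 + Y = 234 + Y$)
$- \frac{614975}{M{\left(-307 \right)}} = - \frac{614975}{234 - 307} = - \frac{614975}{-73} = \left(-614975\right) \left(- \frac{1}{73}\right) = \frac{614975}{73}$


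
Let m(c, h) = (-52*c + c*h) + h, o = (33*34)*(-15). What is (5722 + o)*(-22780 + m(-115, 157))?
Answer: 385425384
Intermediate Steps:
o = -16830 (o = 1122*(-15) = -16830)
m(c, h) = h - 52*c + c*h
(5722 + o)*(-22780 + m(-115, 157)) = (5722 - 16830)*(-22780 + (157 - 52*(-115) - 115*157)) = -11108*(-22780 + (157 + 5980 - 18055)) = -11108*(-22780 - 11918) = -11108*(-34698) = 385425384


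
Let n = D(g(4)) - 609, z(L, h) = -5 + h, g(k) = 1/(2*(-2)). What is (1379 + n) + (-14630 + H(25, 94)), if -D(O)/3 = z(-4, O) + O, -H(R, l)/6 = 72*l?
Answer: -108903/2 ≈ -54452.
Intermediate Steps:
H(R, l) = -432*l
g(k) = -1/4 (g(k) = 1/(-4) = -1/4)
D(O) = 15 - 6*O (D(O) = -3*((-5 + O) + O) = -3*(-5 + 2*O) = 15 - 6*O)
n = -1185/2 (n = (15 - 6*(-1/4)) - 609 = (15 + 3/2) - 609 = 33/2 - 609 = -1185/2 ≈ -592.50)
(1379 + n) + (-14630 + H(25, 94)) = (1379 - 1185/2) + (-14630 - 432*94) = 1573/2 + (-14630 - 40608) = 1573/2 - 55238 = -108903/2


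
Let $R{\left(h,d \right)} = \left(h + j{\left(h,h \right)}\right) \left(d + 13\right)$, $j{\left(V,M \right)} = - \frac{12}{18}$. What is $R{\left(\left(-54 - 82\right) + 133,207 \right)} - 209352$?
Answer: $- \frac{630476}{3} \approx -2.1016 \cdot 10^{5}$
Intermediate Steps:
$j{\left(V,M \right)} = - \frac{2}{3}$ ($j{\left(V,M \right)} = \left(-12\right) \frac{1}{18} = - \frac{2}{3}$)
$R{\left(h,d \right)} = \left(13 + d\right) \left(- \frac{2}{3} + h\right)$ ($R{\left(h,d \right)} = \left(h - \frac{2}{3}\right) \left(d + 13\right) = \left(- \frac{2}{3} + h\right) \left(13 + d\right) = \left(13 + d\right) \left(- \frac{2}{3} + h\right)$)
$R{\left(\left(-54 - 82\right) + 133,207 \right)} - 209352 = \left(- \frac{26}{3} + 13 \left(\left(-54 - 82\right) + 133\right) - 138 + 207 \left(\left(-54 - 82\right) + 133\right)\right) - 209352 = \left(- \frac{26}{3} + 13 \left(-136 + 133\right) - 138 + 207 \left(-136 + 133\right)\right) - 209352 = \left(- \frac{26}{3} + 13 \left(-3\right) - 138 + 207 \left(-3\right)\right) - 209352 = \left(- \frac{26}{3} - 39 - 138 - 621\right) - 209352 = - \frac{2420}{3} - 209352 = - \frac{630476}{3}$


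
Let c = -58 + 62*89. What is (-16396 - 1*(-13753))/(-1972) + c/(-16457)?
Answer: 4675533/4636172 ≈ 1.0085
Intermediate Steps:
c = 5460 (c = -58 + 5518 = 5460)
(-16396 - 1*(-13753))/(-1972) + c/(-16457) = (-16396 - 1*(-13753))/(-1972) + 5460/(-16457) = (-16396 + 13753)*(-1/1972) + 5460*(-1/16457) = -2643*(-1/1972) - 780/2351 = 2643/1972 - 780/2351 = 4675533/4636172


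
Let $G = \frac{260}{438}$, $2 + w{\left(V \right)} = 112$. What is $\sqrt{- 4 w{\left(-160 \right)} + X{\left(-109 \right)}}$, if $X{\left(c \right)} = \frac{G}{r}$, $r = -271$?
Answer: $\frac{i \sqrt{1549821387810}}{59349} \approx 20.976 i$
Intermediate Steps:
$w{\left(V \right)} = 110$ ($w{\left(V \right)} = -2 + 112 = 110$)
$G = \frac{130}{219}$ ($G = 260 \cdot \frac{1}{438} = \frac{130}{219} \approx 0.59361$)
$X{\left(c \right)} = - \frac{130}{59349}$ ($X{\left(c \right)} = \frac{130}{219 \left(-271\right)} = \frac{130}{219} \left(- \frac{1}{271}\right) = - \frac{130}{59349}$)
$\sqrt{- 4 w{\left(-160 \right)} + X{\left(-109 \right)}} = \sqrt{\left(-4\right) 110 - \frac{130}{59349}} = \sqrt{-440 - \frac{130}{59349}} = \sqrt{- \frac{26113690}{59349}} = \frac{i \sqrt{1549821387810}}{59349}$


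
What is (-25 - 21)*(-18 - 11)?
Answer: 1334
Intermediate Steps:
(-25 - 21)*(-18 - 11) = -46*(-29) = 1334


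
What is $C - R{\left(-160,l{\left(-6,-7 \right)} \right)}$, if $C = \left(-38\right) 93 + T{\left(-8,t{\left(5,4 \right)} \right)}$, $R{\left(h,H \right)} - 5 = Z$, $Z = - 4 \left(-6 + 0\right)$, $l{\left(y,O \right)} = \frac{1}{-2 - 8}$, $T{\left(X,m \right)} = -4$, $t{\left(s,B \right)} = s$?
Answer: $-3567$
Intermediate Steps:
$l{\left(y,O \right)} = - \frac{1}{10}$ ($l{\left(y,O \right)} = \frac{1}{-10} = - \frac{1}{10}$)
$Z = 24$ ($Z = \left(-4\right) \left(-6\right) = 24$)
$R{\left(h,H \right)} = 29$ ($R{\left(h,H \right)} = 5 + 24 = 29$)
$C = -3538$ ($C = \left(-38\right) 93 - 4 = -3534 - 4 = -3538$)
$C - R{\left(-160,l{\left(-6,-7 \right)} \right)} = -3538 - 29 = -3567$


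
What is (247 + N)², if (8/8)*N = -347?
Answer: 10000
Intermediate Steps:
N = -347
(247 + N)² = (247 - 347)² = (-100)² = 10000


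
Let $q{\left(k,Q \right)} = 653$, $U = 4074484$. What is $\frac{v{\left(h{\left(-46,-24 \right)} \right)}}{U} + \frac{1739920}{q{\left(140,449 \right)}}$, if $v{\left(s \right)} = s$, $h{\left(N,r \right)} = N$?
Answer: $\frac{3544638085621}{1330319026} \approx 2664.5$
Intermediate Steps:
$\frac{v{\left(h{\left(-46,-24 \right)} \right)}}{U} + \frac{1739920}{q{\left(140,449 \right)}} = - \frac{46}{4074484} + \frac{1739920}{653} = \left(-46\right) \frac{1}{4074484} + 1739920 \cdot \frac{1}{653} = - \frac{23}{2037242} + \frac{1739920}{653} = \frac{3544638085621}{1330319026}$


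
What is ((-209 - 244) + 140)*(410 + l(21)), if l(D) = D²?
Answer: -266363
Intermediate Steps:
((-209 - 244) + 140)*(410 + l(21)) = ((-209 - 244) + 140)*(410 + 21²) = (-453 + 140)*(410 + 441) = -313*851 = -266363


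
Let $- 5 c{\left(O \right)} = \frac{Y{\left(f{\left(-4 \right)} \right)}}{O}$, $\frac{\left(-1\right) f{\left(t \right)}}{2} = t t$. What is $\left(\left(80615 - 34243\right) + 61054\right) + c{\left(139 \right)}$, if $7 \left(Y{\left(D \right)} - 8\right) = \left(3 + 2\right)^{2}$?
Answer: $\frac{522627409}{4865} \approx 1.0743 \cdot 10^{5}$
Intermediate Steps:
$f{\left(t \right)} = - 2 t^{2}$ ($f{\left(t \right)} = - 2 t t = - 2 t^{2}$)
$Y{\left(D \right)} = \frac{81}{7}$ ($Y{\left(D \right)} = 8 + \frac{\left(3 + 2\right)^{2}}{7} = 8 + \frac{5^{2}}{7} = 8 + \frac{1}{7} \cdot 25 = 8 + \frac{25}{7} = \frac{81}{7}$)
$c{\left(O \right)} = - \frac{81}{35 O}$ ($c{\left(O \right)} = - \frac{\frac{81}{7} \frac{1}{O}}{5} = - \frac{81}{35 O}$)
$\left(\left(80615 - 34243\right) + 61054\right) + c{\left(139 \right)} = \left(\left(80615 - 34243\right) + 61054\right) - \frac{81}{35 \cdot 139} = \left(46372 + 61054\right) - \frac{81}{4865} = 107426 - \frac{81}{4865} = \frac{522627409}{4865}$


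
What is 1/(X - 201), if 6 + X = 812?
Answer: 1/605 ≈ 0.0016529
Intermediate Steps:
X = 806 (X = -6 + 812 = 806)
1/(X - 201) = 1/(806 - 201) = 1/605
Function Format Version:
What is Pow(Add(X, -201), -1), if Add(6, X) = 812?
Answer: Rational(1, 605) ≈ 0.0016529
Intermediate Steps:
X = 806 (X = Add(-6, 812) = 806)
Pow(Add(X, -201), -1) = Pow(Add(806, -201), -1) = Pow(605, -1) = Rational(1, 605)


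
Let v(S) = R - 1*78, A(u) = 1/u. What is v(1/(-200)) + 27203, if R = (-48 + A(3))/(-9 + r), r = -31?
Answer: 3255143/120 ≈ 27126.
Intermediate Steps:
R = 143/120 (R = (-48 + 1/3)/(-9 - 31) = (-48 + ⅓)/(-40) = -143/3*(-1/40) = 143/120 ≈ 1.1917)
v(S) = -9217/120 (v(S) = 143/120 - 1*78 = 143/120 - 78 = -9217/120)
v(1/(-200)) + 27203 = -9217/120 + 27203 = 3255143/120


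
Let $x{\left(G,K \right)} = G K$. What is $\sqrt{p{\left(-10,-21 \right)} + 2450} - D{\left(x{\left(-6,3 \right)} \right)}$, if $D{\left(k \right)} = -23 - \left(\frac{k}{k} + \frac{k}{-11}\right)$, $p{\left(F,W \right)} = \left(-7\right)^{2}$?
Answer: $\frac{282}{11} + 7 \sqrt{51} \approx 75.626$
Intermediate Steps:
$p{\left(F,W \right)} = 49$
$D{\left(k \right)} = -24 + \frac{k}{11}$ ($D{\left(k \right)} = -23 - \left(1 + k \left(- \frac{1}{11}\right)\right) = -23 - \left(1 - \frac{k}{11}\right) = -23 + \left(-1 + \frac{k}{11}\right) = -24 + \frac{k}{11}$)
$\sqrt{p{\left(-10,-21 \right)} + 2450} - D{\left(x{\left(-6,3 \right)} \right)} = \sqrt{49 + 2450} - \left(-24 + \frac{\left(-6\right) 3}{11}\right) = \sqrt{2499} - \left(-24 + \frac{1}{11} \left(-18\right)\right) = 7 \sqrt{51} - \left(-24 - \frac{18}{11}\right) = 7 \sqrt{51} - - \frac{282}{11} = 7 \sqrt{51} + \frac{282}{11} = \frac{282}{11} + 7 \sqrt{51}$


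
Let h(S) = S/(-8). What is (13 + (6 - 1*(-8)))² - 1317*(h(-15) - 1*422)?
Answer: 4432269/8 ≈ 5.5403e+5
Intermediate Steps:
h(S) = -S/8 (h(S) = S*(-⅛) = -S/8)
(13 + (6 - 1*(-8)))² - 1317*(h(-15) - 1*422) = (13 + (6 - 1*(-8)))² - 1317*(-⅛*(-15) - 1*422) = (13 + (6 + 8))² - 1317*(15/8 - 422) = (13 + 14)² - 1317*(-3361/8) = 27² + 4426437/8 = 729 + 4426437/8 = 4432269/8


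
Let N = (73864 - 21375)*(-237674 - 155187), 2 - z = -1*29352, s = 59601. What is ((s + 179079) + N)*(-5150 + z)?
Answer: -499102027415196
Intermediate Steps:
z = 29354 (z = 2 - (-1)*29352 = 2 - 1*(-29352) = 2 + 29352 = 29354)
N = -20620881029 (N = 52489*(-392861) = -20620881029)
((s + 179079) + N)*(-5150 + z) = ((59601 + 179079) - 20620881029)*(-5150 + 29354) = (238680 - 20620881029)*24204 = -20620642349*24204 = -499102027415196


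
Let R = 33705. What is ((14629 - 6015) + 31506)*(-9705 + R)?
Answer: 962880000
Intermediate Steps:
((14629 - 6015) + 31506)*(-9705 + R) = ((14629 - 6015) + 31506)*(-9705 + 33705) = (8614 + 31506)*24000 = 40120*24000 = 962880000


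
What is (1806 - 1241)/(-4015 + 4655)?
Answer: 113/128 ≈ 0.88281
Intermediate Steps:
(1806 - 1241)/(-4015 + 4655) = 565/640 = 565*(1/640) = 113/128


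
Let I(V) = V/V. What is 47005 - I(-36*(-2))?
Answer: 47004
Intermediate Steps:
I(V) = 1
47005 - I(-36*(-2)) = 47005 - 1*1 = 47005 - 1 = 47004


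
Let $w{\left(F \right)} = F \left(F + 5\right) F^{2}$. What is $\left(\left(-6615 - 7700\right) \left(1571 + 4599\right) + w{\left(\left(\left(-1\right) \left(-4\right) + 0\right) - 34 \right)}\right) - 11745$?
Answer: $-87660295$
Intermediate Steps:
$w{\left(F \right)} = F^{3} \left(5 + F\right)$ ($w{\left(F \right)} = F \left(5 + F\right) F^{2} = F^{3} \left(5 + F\right)$)
$\left(\left(-6615 - 7700\right) \left(1571 + 4599\right) + w{\left(\left(\left(-1\right) \left(-4\right) + 0\right) - 34 \right)}\right) - 11745 = \left(\left(-6615 - 7700\right) \left(1571 + 4599\right) + \left(\left(\left(-1\right) \left(-4\right) + 0\right) - 34\right)^{3} \left(5 + \left(\left(\left(-1\right) \left(-4\right) + 0\right) - 34\right)\right)\right) - 11745 = \left(\left(-14315\right) 6170 + \left(\left(4 + 0\right) - 34\right)^{3} \left(5 + \left(\left(4 + 0\right) - 34\right)\right)\right) - 11745 = \left(-88323550 + \left(4 - 34\right)^{3} \left(5 + \left(4 - 34\right)\right)\right) - 11745 = \left(-88323550 + \left(-30\right)^{3} \left(5 - 30\right)\right) - 11745 = \left(-88323550 - -675000\right) - 11745 = \left(-88323550 + 675000\right) - 11745 = -87648550 - 11745 = -87660295$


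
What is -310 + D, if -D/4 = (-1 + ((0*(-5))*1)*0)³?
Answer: -306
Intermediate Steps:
D = 4 (D = -4*(-1 + ((0*(-5))*1)*0)³ = -4*(-1 + (0*1)*0)³ = -4*(-1 + 0*0)³ = -4*(-1 + 0)³ = -4*(-1)³ = -4*(-1) = 4)
-310 + D = -310 + 4 = -306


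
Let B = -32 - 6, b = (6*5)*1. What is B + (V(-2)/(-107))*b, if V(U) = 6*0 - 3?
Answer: -3976/107 ≈ -37.159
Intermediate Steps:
V(U) = -3 (V(U) = 0 - 3 = -3)
b = 30 (b = 30*1 = 30)
B = -38
B + (V(-2)/(-107))*b = -38 - 3/(-107)*30 = -38 - 3*(-1/107)*30 = -38 + (3/107)*30 = -38 + 90/107 = -3976/107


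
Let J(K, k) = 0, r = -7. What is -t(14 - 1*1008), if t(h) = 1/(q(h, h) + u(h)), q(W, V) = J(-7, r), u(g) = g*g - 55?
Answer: -1/987981 ≈ -1.0122e-6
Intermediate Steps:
u(g) = -55 + g**2 (u(g) = g**2 - 55 = -55 + g**2)
q(W, V) = 0
t(h) = 1/(-55 + h**2) (t(h) = 1/(0 + (-55 + h**2)) = 1/(-55 + h**2))
-t(14 - 1*1008) = -1/(-55 + (14 - 1*1008)**2) = -1/(-55 + (14 - 1008)**2) = -1/(-55 + (-994)**2) = -1/(-55 + 988036) = -1/987981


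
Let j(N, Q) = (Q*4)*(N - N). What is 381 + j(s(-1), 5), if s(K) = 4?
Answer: 381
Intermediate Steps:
j(N, Q) = 0 (j(N, Q) = (4*Q)*0 = 0)
381 + j(s(-1), 5) = 381 + 0 = 381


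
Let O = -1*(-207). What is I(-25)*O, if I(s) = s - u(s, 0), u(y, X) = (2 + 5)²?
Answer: -15318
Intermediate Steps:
O = 207
u(y, X) = 49 (u(y, X) = 7² = 49)
I(s) = -49 + s (I(s) = s - 1*49 = s - 49 = -49 + s)
I(-25)*O = (-49 - 25)*207 = -74*207 = -15318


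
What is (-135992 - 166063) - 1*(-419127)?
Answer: 117072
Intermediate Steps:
(-135992 - 166063) - 1*(-419127) = -302055 + 419127 = 117072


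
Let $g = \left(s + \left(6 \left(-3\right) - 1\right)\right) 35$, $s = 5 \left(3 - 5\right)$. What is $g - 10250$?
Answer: $-11265$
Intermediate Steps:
$s = -10$ ($s = 5 \left(-2\right) = -10$)
$g = -1015$ ($g = \left(-10 + \left(6 \left(-3\right) - 1\right)\right) 35 = \left(-10 - 19\right) 35 = \left(-29\right) 35 = -1015$)
$g - 10250 = -1015 - 10250 = -11265$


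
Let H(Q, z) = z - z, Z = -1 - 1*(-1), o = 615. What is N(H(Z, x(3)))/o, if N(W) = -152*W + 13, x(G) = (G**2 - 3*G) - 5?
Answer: 13/615 ≈ 0.021138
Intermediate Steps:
x(G) = -5 + G**2 - 3*G
Z = 0 (Z = -1 + 1 = 0)
H(Q, z) = 0
N(W) = 13 - 152*W
N(H(Z, x(3)))/o = (13 - 152*0)/615 = (13 + 0)*(1/615) = 13*(1/615) = 13/615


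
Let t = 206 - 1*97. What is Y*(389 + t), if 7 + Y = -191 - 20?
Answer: -108564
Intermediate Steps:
Y = -218 (Y = -7 + (-191 - 20) = -7 - 211 = -218)
t = 109 (t = 206 - 97 = 109)
Y*(389 + t) = -218*(389 + 109) = -218*498 = -108564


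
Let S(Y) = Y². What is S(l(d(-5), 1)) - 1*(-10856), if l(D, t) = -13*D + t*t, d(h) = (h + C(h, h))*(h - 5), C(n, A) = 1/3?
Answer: 3399193/9 ≈ 3.7769e+5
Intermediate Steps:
C(n, A) = ⅓
d(h) = (-5 + h)*(⅓ + h) (d(h) = (h + ⅓)*(h - 5) = (⅓ + h)*(-5 + h) = (-5 + h)*(⅓ + h))
l(D, t) = t² - 13*D (l(D, t) = -13*D + t² = t² - 13*D)
S(l(d(-5), 1)) - 1*(-10856) = (1² - 13*(-5/3 + (-5)² - 14/3*(-5)))² - 1*(-10856) = (1 - 13*(-5/3 + 25 + 70/3))² + 10856 = (1 - 13*140/3)² + 10856 = (1 - 1820/3)² + 10856 = (-1817/3)² + 10856 = 3301489/9 + 10856 = 3399193/9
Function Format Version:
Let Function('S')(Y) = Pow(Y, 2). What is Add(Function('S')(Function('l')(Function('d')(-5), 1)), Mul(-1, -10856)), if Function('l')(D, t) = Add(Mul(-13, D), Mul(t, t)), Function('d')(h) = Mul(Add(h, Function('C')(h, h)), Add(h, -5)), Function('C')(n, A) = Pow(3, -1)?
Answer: Rational(3399193, 9) ≈ 3.7769e+5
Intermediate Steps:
Function('C')(n, A) = Rational(1, 3)
Function('d')(h) = Mul(Add(-5, h), Add(Rational(1, 3), h)) (Function('d')(h) = Mul(Add(h, Rational(1, 3)), Add(h, -5)) = Mul(Add(Rational(1, 3), h), Add(-5, h)) = Mul(Add(-5, h), Add(Rational(1, 3), h)))
Function('l')(D, t) = Add(Pow(t, 2), Mul(-13, D)) (Function('l')(D, t) = Add(Mul(-13, D), Pow(t, 2)) = Add(Pow(t, 2), Mul(-13, D)))
Add(Function('S')(Function('l')(Function('d')(-5), 1)), Mul(-1, -10856)) = Add(Pow(Add(Pow(1, 2), Mul(-13, Add(Rational(-5, 3), Pow(-5, 2), Mul(Rational(-14, 3), -5)))), 2), Mul(-1, -10856)) = Add(Pow(Add(1, Mul(-13, Add(Rational(-5, 3), 25, Rational(70, 3)))), 2), 10856) = Add(Pow(Add(1, Mul(-13, Rational(140, 3))), 2), 10856) = Add(Pow(Add(1, Rational(-1820, 3)), 2), 10856) = Add(Pow(Rational(-1817, 3), 2), 10856) = Add(Rational(3301489, 9), 10856) = Rational(3399193, 9)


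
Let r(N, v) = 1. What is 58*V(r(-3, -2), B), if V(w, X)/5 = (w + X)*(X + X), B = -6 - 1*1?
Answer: 24360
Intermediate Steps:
B = -7 (B = -6 - 1 = -7)
V(w, X) = 10*X*(X + w) (V(w, X) = 5*((w + X)*(X + X)) = 5*((X + w)*(2*X)) = 5*(2*X*(X + w)) = 10*X*(X + w))
58*V(r(-3, -2), B) = 58*(10*(-7)*(-7 + 1)) = 58*(10*(-7)*(-6)) = 58*420 = 24360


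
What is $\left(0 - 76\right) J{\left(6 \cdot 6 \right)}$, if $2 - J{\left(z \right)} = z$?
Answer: $2584$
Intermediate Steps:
$J{\left(z \right)} = 2 - z$
$\left(0 - 76\right) J{\left(6 \cdot 6 \right)} = \left(0 - 76\right) \left(2 - 6 \cdot 6\right) = - 76 \left(2 - 36\right) = \left(-76\right) \left(-34\right) = 2584$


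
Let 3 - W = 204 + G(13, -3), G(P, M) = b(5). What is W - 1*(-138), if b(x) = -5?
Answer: -58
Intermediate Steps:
G(P, M) = -5
W = -196 (W = 3 - (204 - 5) = 3 - 1*199 = 3 - 199 = -196)
W - 1*(-138) = -196 - 1*(-138) = -196 + 138 = -58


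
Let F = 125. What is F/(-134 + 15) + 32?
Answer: 3683/119 ≈ 30.950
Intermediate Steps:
F/(-134 + 15) + 32 = 125/(-134 + 15) + 32 = 125/(-119) + 32 = 125*(-1/119) + 32 = -125/119 + 32 = 3683/119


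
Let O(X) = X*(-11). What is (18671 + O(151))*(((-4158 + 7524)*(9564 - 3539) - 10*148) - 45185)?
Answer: 344171579850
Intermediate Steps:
O(X) = -11*X
(18671 + O(151))*(((-4158 + 7524)*(9564 - 3539) - 10*148) - 45185) = (18671 - 11*151)*(((-4158 + 7524)*(9564 - 3539) - 10*148) - 45185) = (18671 - 1661)*((3366*6025 - 1*1480) - 45185) = 17010*((20280150 - 1480) - 45185) = 17010*(20278670 - 45185) = 17010*20233485 = 344171579850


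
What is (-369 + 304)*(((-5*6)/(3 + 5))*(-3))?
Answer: -2925/4 ≈ -731.25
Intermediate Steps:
(-369 + 304)*(((-5*6)/(3 + 5))*(-3)) = -65*-30/8*(-3) = -65*(⅛)*(-30)*(-3) = -(-975)*(-3)/4 = -65*45/4 = -2925/4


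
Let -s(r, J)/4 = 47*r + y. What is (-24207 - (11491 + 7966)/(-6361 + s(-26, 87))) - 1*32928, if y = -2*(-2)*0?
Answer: -84140398/1473 ≈ -57122.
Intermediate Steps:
y = 0 (y = 4*0 = 0)
s(r, J) = -188*r (s(r, J) = -4*(47*r + 0) = -188*r)
(-24207 - (11491 + 7966)/(-6361 + s(-26, 87))) - 1*32928 = (-24207 - (11491 + 7966)/(-6361 - 188*(-26))) - 1*32928 = (-24207 - 19457/(-6361 + 4888)) - 32928 = (-24207 - 19457/(-1473)) - 32928 = (-24207 - 19457*(-1)/1473) - 32928 = (-24207 - 1*(-19457/1473)) - 32928 = (-24207 + 19457/1473) - 32928 = -35637454/1473 - 32928 = -84140398/1473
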